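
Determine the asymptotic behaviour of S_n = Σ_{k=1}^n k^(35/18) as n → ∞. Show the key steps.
S_n ~ (18/53) · n^(53/18)

Integral comparison: Σ_{k=1}^n k^(35/18) = ∫_0^n x^(35/18) dx + O(n^(35/18)). The integral is n^(1 + 35/18) / (1 + 35/18) = n^((35+18)/18) / ((35+18)/18) = (18/53) · n^(53/18).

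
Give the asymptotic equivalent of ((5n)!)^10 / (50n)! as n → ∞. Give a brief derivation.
((5n)!)^10/(50n)! ~ ((2π·5n)^(9/2) / sqrt(10)) · 10^(−10·5n)  →  0

Write N = 5n. Stirling: N! ~ sqrt(2π N)(N/e)^N and (10N)! ~ sqrt(2π·10N)·(10N/e)^(10N).
  (N!)^10/(10N)! ~ (2π N)^(10/2) (N/e)^(10N) / [sqrt(2π·10N) (10N/e)^(10N)]
     = (2π N)^(10/2) / sqrt(2π·10N) · (N/(10N))^(10N)
     = (2π N)^((10−1)/2) / sqrt(10) · 10^(−10N).
Since 10^10 > 1, the factor 10^(−10N) decays exponentially, so the ratio → 0. Substituting N = 5n gives the stated form.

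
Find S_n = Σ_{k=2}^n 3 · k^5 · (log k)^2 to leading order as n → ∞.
S_n ~ n^6 · (log n)^2 / 2

By integral comparison, S_n = ∫_1^n 3 · x^5 · (log x)^2 dx + O(n^5 · (log n)^2). For the integral, the leading term of ∫_1^n x^5 (log x)^2 dx is n^6/6 · (log n)^2 (by repeated integration by parts; each step lowers the log-exponent and produces a relatively O(1/log n) correction). Hence S_n ~ n^6 · (log n)^2 / 2.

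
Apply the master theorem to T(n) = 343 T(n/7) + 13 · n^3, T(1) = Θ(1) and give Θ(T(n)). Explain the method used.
T(n) = Θ(n^3 log n)

log_7 343 = 3, and f(n) = 13 · n^3 = Θ(n^(log_7 343)). This is Case 2 of the master theorem: T(n) = Θ(f(n) · log n) = Θ(n^3 log n).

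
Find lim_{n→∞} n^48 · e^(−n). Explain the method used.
lim = 0

Exponentials with base > 1 dominate every fixed polynomial: for any fixed c, n^c / e^n → 0 as n → ∞ (e.g. by the ratio test, or since e^n grows faster than any power of n). Hence n^48 · e^(−n) = n^48 / e^n → 0.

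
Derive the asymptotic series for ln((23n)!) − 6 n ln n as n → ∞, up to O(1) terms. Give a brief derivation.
ln((23n)!) − 6 n ln n = 17 n ln n + 23(ln 23 − 1) n + (1/2) ln(2π·23n) + O(1/n)

Stirling: ln((23n)!) = 23n ln(23n) − 23n + (1/2) ln(2π·23n) + O(1/n).
Expand 23n ln(23n) = 23n (ln n + ln 23) = 23n ln n + 23n ln 23.
Subtract 6n ln n: leading term is (23 − 6) n ln n = 17 n ln n. The next term is 23n ln 23 − 23n = 23(ln 23 − 1) n. Then the (1/2) ln(2π·23n) correction.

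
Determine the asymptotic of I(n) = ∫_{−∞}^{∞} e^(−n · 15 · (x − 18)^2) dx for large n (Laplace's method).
I(n) = sqrt(π/(15n))

Here φ(x) = 15 · (x − 18)^2 has its unique minimum at x* = 18 with φ(x*) = 0 and φ''(x*) = 30. Laplace's method gives
  I(n) ~ e^(−n φ(x*)) · sqrt(2π / (n · φ''(x*))) = sqrt(2π / (30n)) = sqrt(π/(15n)).
This is exact: substituting u = (x − 18)·sqrt(15n) gives I(n) = (1/sqrt(15n)) ∫_{−∞}^{∞} e^(−u^2) du = sqrt(π/(15n)).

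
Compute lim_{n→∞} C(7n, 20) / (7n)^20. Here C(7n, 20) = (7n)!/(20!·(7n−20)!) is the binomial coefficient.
lim = 1/20! = 1/2432902008176640000

With N = 7n → ∞: C(N, 20) / N^20 = [N(N−1)…(N−19)] / (20! · N^20) = (1/20!) · 1 · (1 − 1/(7n)) · … · (1 − 19/(7n)). Each factor → 1 as N → ∞, so the limit is 1/20! = 1/2432902008176640000.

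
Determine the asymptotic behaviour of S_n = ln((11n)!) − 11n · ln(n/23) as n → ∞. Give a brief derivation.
S_n ~ 11n · (ln 253 − 1) + O(ln n)

Stirling: ln((11n)!) = 11n ln(11n) − 11n + O(ln n).
  S_n = 11n ln(11n) − 11n − 11n ln(n/23) + O(ln n)
      = 11n ln(11n) − 11n ln n + 11n ln 23 − 11n + O(ln n)
      = 11n ln 11 + 11n ln 23 − 11n + O(ln n)
      = 11n (ln 253 − 1) + O(ln n).
Numerically ln(253) − 1 ≈ 4.5334.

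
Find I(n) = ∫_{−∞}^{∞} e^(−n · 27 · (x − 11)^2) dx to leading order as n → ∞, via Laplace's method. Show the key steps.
I(n) = sqrt(π/(27n))

Here φ(x) = 27 · (x − 11)^2 has its unique minimum at x* = 11 with φ(x*) = 0 and φ''(x*) = 54. Laplace's method gives
  I(n) ~ e^(−n φ(x*)) · sqrt(2π / (n · φ''(x*))) = sqrt(2π / (54n)) = sqrt(π/(27n)).
This is exact: substituting u = (x − 11)·sqrt(27n) gives I(n) = (1/sqrt(27n)) ∫_{−∞}^{∞} e^(−u^2) du = sqrt(π/(27n)).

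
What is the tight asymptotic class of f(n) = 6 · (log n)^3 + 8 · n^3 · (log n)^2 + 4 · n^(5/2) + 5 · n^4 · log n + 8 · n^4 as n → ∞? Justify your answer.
f(n) ∈ Θ(n^4 · log n)

Compare the terms by growth order. For large n, n^a · (log n)^b dominates n^a' · (log n)^b' iff a > a', or (a = a' and b > b'). Ranking the 5 terms shows the dominant one is 5 · n^4 · log n. Hence f(n) ∈ Θ(n^4 · log n).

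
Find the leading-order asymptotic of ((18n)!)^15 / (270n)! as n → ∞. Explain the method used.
((18n)!)^15/(270n)! ~ ((2π·18n)^(14/2) / sqrt(15)) · 15^(−15·18n)  →  0

Write N = 18n. Stirling: N! ~ sqrt(2π N)(N/e)^N and (15N)! ~ sqrt(2π·15N)·(15N/e)^(15N).
  (N!)^15/(15N)! ~ (2π N)^(15/2) (N/e)^(15N) / [sqrt(2π·15N) (15N/e)^(15N)]
     = (2π N)^(15/2) / sqrt(2π·15N) · (N/(15N))^(15N)
     = (2π N)^((15−1)/2) / sqrt(15) · 15^(−15N).
Since 15^15 > 1, the factor 15^(−15N) decays exponentially, so the ratio → 0. Substituting N = 18n gives the stated form.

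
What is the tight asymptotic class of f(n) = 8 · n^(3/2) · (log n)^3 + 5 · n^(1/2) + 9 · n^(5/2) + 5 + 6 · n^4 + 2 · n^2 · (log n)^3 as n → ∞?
f(n) ∈ Θ(n^4)

Compare the terms by growth order. For large n, n^a · (log n)^b dominates n^a' · (log n)^b' iff a > a', or (a = a' and b > b'). Ranking the 6 terms shows the dominant one is 6 · n^4. Hence f(n) ∈ Θ(n^4).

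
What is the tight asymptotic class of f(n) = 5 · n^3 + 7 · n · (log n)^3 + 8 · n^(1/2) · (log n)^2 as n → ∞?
f(n) ∈ Θ(n^3)

Compare the terms by growth order. For large n, n^a · (log n)^b dominates n^a' · (log n)^b' iff a > a', or (a = a' and b > b'). Ranking the 3 terms shows the dominant one is 5 · n^3. Hence f(n) ∈ Θ(n^3).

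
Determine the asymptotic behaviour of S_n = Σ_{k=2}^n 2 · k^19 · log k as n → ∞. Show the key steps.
S_n ~ n^20 log n / 10 − n^20 / 200

By integral comparison, S_n = ∫_1^n 2 · x^19 · log x dx + O(n^19 · log n). For the integral, ∫ x^19 log x dx = n^20 log n / 20 − n^20/400 (integration by parts). Hence S_n ~ n^20 log n / 10 − n^20 / 200.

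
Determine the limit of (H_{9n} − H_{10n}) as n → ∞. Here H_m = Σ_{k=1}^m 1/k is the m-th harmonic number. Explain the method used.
lim = ln(9/10)

Euler-Maclaurin gives H_m = ln m + γ + 1/(2m) + O(1/m^2). The γ and O(1/m) terms cancel in the difference:
  H_{9n} − H_{10n} = ln(9n) − ln(10n) + O(1/n) = ln(9/10) + O(1/n).
Hence the limit is ln(9/10).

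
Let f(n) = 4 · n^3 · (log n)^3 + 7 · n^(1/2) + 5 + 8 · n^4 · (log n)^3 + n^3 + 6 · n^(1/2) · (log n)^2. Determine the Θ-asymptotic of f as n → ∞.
f(n) ∈ Θ(n^4 · (log n)^3)

Compare the terms by growth order. For large n, n^a · (log n)^b dominates n^a' · (log n)^b' iff a > a', or (a = a' and b > b'). Ranking the 6 terms shows the dominant one is 8 · n^4 · (log n)^3. Hence f(n) ∈ Θ(n^4 · (log n)^3).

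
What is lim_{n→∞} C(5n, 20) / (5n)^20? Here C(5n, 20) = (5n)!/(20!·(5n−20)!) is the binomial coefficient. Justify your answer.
lim = 1/20! = 1/2432902008176640000

With N = 5n → ∞: C(N, 20) / N^20 = [N(N−1)…(N−19)] / (20! · N^20) = (1/20!) · 1 · (1 − 1/(5n)) · … · (1 − 19/(5n)). Each factor → 1 as N → ∞, so the limit is 1/20! = 1/2432902008176640000.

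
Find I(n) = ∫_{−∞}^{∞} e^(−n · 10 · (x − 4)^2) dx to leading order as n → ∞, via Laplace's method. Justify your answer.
I(n) = sqrt(π/(10n))

Here φ(x) = 10 · (x − 4)^2 has its unique minimum at x* = 4 with φ(x*) = 0 and φ''(x*) = 20. Laplace's method gives
  I(n) ~ e^(−n φ(x*)) · sqrt(2π / (n · φ''(x*))) = sqrt(2π / (20n)) = sqrt(π/(10n)).
This is exact: substituting u = (x − 4)·sqrt(10n) gives I(n) = (1/sqrt(10n)) ∫_{−∞}^{∞} e^(−u^2) du = sqrt(π/(10n)).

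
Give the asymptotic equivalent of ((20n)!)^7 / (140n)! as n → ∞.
((20n)!)^7/(140n)! ~ ((2π·20n)^(6/2) / sqrt(7)) · 7^(−7·20n)  →  0

Write N = 20n. Stirling: N! ~ sqrt(2π N)(N/e)^N and (7N)! ~ sqrt(2π·7N)·(7N/e)^(7N).
  (N!)^7/(7N)! ~ (2π N)^(7/2) (N/e)^(7N) / [sqrt(2π·7N) (7N/e)^(7N)]
     = (2π N)^(7/2) / sqrt(2π·7N) · (N/(7N))^(7N)
     = (2π N)^((7−1)/2) / sqrt(7) · 7^(−7N).
Since 7^7 > 1, the factor 7^(−7N) decays exponentially, so the ratio → 0. Substituting N = 20n gives the stated form.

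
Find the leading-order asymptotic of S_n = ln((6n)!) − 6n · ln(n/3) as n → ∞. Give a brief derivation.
S_n ~ 6n · (ln 18 − 1) + O(ln n)

Stirling: ln((6n)!) = 6n ln(6n) − 6n + O(ln n).
  S_n = 6n ln(6n) − 6n − 6n ln(n/3) + O(ln n)
      = 6n ln(6n) − 6n ln n + 6n ln 3 − 6n + O(ln n)
      = 6n ln 6 + 6n ln 3 − 6n + O(ln n)
      = 6n (ln 18 − 1) + O(ln n).
Numerically ln(18) − 1 ≈ 1.8904.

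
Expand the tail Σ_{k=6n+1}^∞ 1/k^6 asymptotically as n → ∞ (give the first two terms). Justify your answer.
Σ_{k>6n} 1/k^6 = 1/(5 · (6n)^5) − 1/(2 · (6n)^6) + O(1/(6n)^7)

Compare to the integral: ∫_{6n}^∞ x^(−6) dx = [−x^(−5)/5]_{6n}^∞ = 1/((6−1)·(6n)^5). The Euler-Maclaurin correction adds −f(6n)/2 = −1/(2·(6n)^6). Euler-Maclaurin then gives
  Σ_{k>6n} 1/k^6 = ∫_{6n}^∞ dx/x^6 − 1/(2·(6n)^6) + O(1/(6n)^7).
(Equivalently this is ζ(6) − Σ_{k≤6n} 1/k^6.)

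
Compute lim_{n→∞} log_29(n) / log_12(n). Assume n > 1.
lim = ln(12) / ln(29) = log_29(12)

Change of base: log_29(n) = ln n / ln 29 and log_12(n) = ln n / ln 12. The ratio is (ln n / ln 29) · (ln 12 / ln n) = ln 12 / ln 29, a constant independent of n. So the limit is ln 12 / ln 29 = log_29(12).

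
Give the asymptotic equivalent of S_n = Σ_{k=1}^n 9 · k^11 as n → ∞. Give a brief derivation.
S_n ~ 3 · n^12 / 4

By integral comparison (Euler-Maclaurin), Σ_{k=1}^n 9 · k^11 = 9 · ∫_0^n x^11 dx + O(n^11) = 9 · n^12/12 = 3 · n^12 / 4 + O(n^11). (Equivalently, Faulhaber's formula gives the same leading term.)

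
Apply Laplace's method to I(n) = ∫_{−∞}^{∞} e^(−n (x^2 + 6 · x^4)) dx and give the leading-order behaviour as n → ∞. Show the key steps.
I(n) ~ sqrt(π/n)

φ(x) = x^2 + 6 · x^4 has its unique global minimum at x* = 0 (since φ'(x) = 2x + 24x^3 = 0 only at x = 0 for real x with both coefficients positive, and φ → ∞ as |x| → ∞). At x* = 0, φ(0) = 0 and φ''(0) = 2. Laplace's method then gives
  I(n) ~ sqrt(2π / (n · φ''(0))) · e^(−n φ(0)) = sqrt(2π / (2n)) = sqrt(π/n).
The 6 · x^4 term contributes only at subleading order (an O(1/n) relative correction).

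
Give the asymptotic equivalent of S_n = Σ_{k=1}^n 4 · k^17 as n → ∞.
S_n ~ 2 · n^18 / 9

By integral comparison (Euler-Maclaurin), Σ_{k=1}^n 4 · k^17 = 4 · ∫_0^n x^17 dx + O(n^17) = 4 · n^18/18 = 2 · n^18 / 9 + O(n^17). (Equivalently, Faulhaber's formula gives the same leading term.)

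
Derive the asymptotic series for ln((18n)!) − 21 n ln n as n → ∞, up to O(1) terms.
ln((18n)!) − 21 n ln n = −3 n ln n + 18(ln 18 − 1) n + (1/2) ln(2π·18n) + O(1/n)

Stirling: ln((18n)!) = 18n ln(18n) − 18n + (1/2) ln(2π·18n) + O(1/n).
Expand 18n ln(18n) = 18n (ln n + ln 18) = 18n ln n + 18n ln 18.
Subtract 21n ln n: leading term is (18 − 21) n ln n = −3 n ln n. The next term is 18n ln 18 − 18n = 18(ln 18 − 1) n. Then the (1/2) ln(2π·18n) correction.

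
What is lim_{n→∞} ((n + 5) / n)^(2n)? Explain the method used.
lim = e^10

Rewrite as (1 + 5/n)^(2n). By the standard limit (1 + x/n)^n → e^x, we have (1 + 5/n)^n → e^5, and raising to the 2nd power gives e^10.
More precisely, ln[(1 + 5/n)^(2n)] = 2n · ln(1 + 5/n) = 2n · (5/n + O(1/n^2)) = 10 + O(1/n) → 10.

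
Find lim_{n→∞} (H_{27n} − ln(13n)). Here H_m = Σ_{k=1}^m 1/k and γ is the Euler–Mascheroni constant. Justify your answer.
lim = ln(27/13) + γ

By Euler-Maclaurin, H_m = ln m + γ + O(1/m). So
  H_{27n} − ln(13n) = ln(27n) + γ − ln(13n) + O(1/n)
                       = ln(27/13) + γ + O(1/n).
Hence the limit is ln(27/13) + γ.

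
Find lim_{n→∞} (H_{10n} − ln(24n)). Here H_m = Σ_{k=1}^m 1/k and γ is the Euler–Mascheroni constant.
lim = ln(5/12) + γ

By Euler-Maclaurin, H_m = ln m + γ + O(1/m). So
  H_{10n} − ln(24n) = ln(10n) + γ − ln(24n) + O(1/n)
                       = ln(10/24) + γ + O(1/n).
Hence the limit is ln(10/24) + γ (= ln(5/12)).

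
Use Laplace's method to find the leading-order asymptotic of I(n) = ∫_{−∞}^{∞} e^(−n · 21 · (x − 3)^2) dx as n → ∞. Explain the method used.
I(n) = sqrt(π/(21n))

Here φ(x) = 21 · (x − 3)^2 has its unique minimum at x* = 3 with φ(x*) = 0 and φ''(x*) = 42. Laplace's method gives
  I(n) ~ e^(−n φ(x*)) · sqrt(2π / (n · φ''(x*))) = sqrt(2π / (42n)) = sqrt(π/(21n)).
This is exact: substituting u = (x − 3)·sqrt(21n) gives I(n) = (1/sqrt(21n)) ∫_{−∞}^{∞} e^(−u^2) du = sqrt(π/(21n)).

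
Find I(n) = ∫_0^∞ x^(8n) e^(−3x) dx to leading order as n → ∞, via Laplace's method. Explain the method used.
I(n) ~ (sqrt(2π·8n) / 3) · (8n/(3e))^(8n)

Write the integrand as exp(8n ln x − 3x) and set f(x) = 8n ln x − 3x. Then f'(x) = 8n/x − 3 = 0 at x* = 8n/3, and f''(x*) = −8n/x*^2 = −3^2/(8n). Laplace's method (interior maximum) gives
  I(n) ~ e^(f(x*)) · sqrt(2π / |f''(x*)|)
        = exp(8n ln(8n/3) − 8n) · sqrt(2π · 8n / 3^2)
        = (8n/3)^(8n) e^(−8n) · sqrt(2π·8n) / 3
        = (sqrt(2π·8n) / 3) · (8n/(3e))^(8n).
This matches Γ(8n+1)/3^(8n+1) with Stirling applied to Γ.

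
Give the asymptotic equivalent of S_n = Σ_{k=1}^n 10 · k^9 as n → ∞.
S_n ~ n^10

By integral comparison (Euler-Maclaurin), Σ_{k=1}^n 10 · k^9 = 10 · ∫_0^n x^9 dx + O(n^9) = 10 · n^10/10 = n^10 + O(n^9). (Equivalently, Faulhaber's formula gives the same leading term.)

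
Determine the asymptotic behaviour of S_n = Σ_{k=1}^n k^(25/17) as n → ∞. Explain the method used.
S_n ~ (17/42) · n^(42/17)

Integral comparison: Σ_{k=1}^n k^(25/17) = ∫_0^n x^(25/17) dx + O(n^(25/17)). The integral is n^(1 + 25/17) / (1 + 25/17) = n^((25+17)/17) / ((25+17)/17) = (17/42) · n^(42/17).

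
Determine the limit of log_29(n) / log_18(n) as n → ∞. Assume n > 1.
lim = ln(18) / ln(29) = log_29(18)

Change of base: log_29(n) = ln n / ln 29 and log_18(n) = ln n / ln 18. The ratio is (ln n / ln 29) · (ln 18 / ln n) = ln 18 / ln 29, a constant independent of n. So the limit is ln 18 / ln 29 = log_29(18).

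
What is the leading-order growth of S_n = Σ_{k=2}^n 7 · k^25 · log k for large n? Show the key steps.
S_n ~ 7 · n^26 log n / 26 − 7 · n^26 / 676

By integral comparison, S_n = ∫_1^n 7 · x^25 · log x dx + O(n^25 · log n). For the integral, ∫ x^25 log x dx = n^26 log n / 26 − n^26/676 (integration by parts). Hence S_n ~ 7 · n^26 log n / 26 − 7 · n^26 / 676.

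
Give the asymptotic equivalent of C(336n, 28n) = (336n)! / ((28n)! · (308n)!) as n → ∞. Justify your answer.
C(336n, 28n) ~ (8916100448256/285311670611)^(28n) · sqrt(6/(11π·28n))

Write N = 28n. Apply Stirling to each factorial:
  (12N)! ~ sqrt(2π·12N) · (12N/e)^(12N),
  N! ~ sqrt(2π N) · (N/e)^N,
  (11N)! ~ sqrt(2π·11N) · (11N/e)^(11N).
The exponential factors combine to (12N)^(12N) / (N^N · (11N)^(11N)) = 12^(12N)/11^(11N) = (12^12/11^11)^N = (8916100448256/285311670611)^N.
The square-root prefactors combine to sqrt(2π·12N) / (sqrt(2π N)·sqrt(2π·11N)) = sqrt(12 / (2π·11·N)) = sqrt(6/(11π·28n)).
Substituting N = 28n: C(336n, 28n) ~ (8916100448256/285311670611)^(28n) · sqrt(6/(11π·28n)).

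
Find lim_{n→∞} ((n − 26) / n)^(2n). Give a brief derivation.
lim = e^(−52)

Rewrite as (1 − 26/n)^(2n). By the standard limit (1 + x/n)^n → e^x, we have (1 − 26/n)^n → e^(−26), and raising to the 2nd power gives e^(−52).
More precisely, ln[(1 − 26/n)^(2n)] = 2n · ln(1 − 26/n) = 2n · (-26/n + O(1/n^2)) = -52 + O(1/n) → -52.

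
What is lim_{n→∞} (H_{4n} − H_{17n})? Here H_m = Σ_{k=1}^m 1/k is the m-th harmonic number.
lim = ln(4/17)

Euler-Maclaurin gives H_m = ln m + γ + 1/(2m) + O(1/m^2). The γ and O(1/m) terms cancel in the difference:
  H_{4n} − H_{17n} = ln(4n) − ln(17n) + O(1/n) = ln(4/17) + O(1/n).
Hence the limit is ln(4/17).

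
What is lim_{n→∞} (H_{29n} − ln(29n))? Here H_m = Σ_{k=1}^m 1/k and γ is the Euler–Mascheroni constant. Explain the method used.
lim = γ

By Euler-Maclaurin, H_m = ln m + γ + O(1/m). So
  H_{29n} − ln(29n) = ln(29n) + γ − ln(29n) + O(1/n)
                       = ln(29/29) + γ + O(1/n).
Hence the limit is γ (since ln 1 = 0).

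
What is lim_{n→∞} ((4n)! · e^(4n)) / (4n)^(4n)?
lim = ∞

Stirling: (4n)! ~ sqrt(2π·4n) · (4n/e)^(4n). Hence
  (4n)! · e^(4n) / (4n)^(4n) ~ sqrt(2π·4n) = sqrt(2π·4) · sqrt(n) → ∞.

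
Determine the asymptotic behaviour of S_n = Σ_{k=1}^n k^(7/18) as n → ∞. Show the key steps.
S_n ~ (18/25) · n^(25/18)

Integral comparison: Σ_{k=1}^n k^(7/18) = ∫_0^n x^(7/18) dx + O(n^(7/18)). The integral is n^(1 + 7/18) / (1 + 7/18) = n^((7+18)/18) / ((7+18)/18) = (18/25) · n^(25/18).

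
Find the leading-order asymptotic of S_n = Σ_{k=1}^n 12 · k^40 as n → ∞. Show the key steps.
S_n ~ 12 · n^41 / 41

By integral comparison (Euler-Maclaurin), Σ_{k=1}^n 12 · k^40 = 12 · ∫_0^n x^40 dx + O(n^40) = 12 · n^41/41 + O(n^40). (Equivalently, Faulhaber's formula gives the same leading term.)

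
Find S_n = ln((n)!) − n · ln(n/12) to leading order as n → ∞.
S_n ~ n · (ln 12 − 1) + O(ln n)

Stirling: ln((n)!) = n ln(n) − n + O(ln n).
  S_n = n ln(n) − n − n ln(n/12) + O(ln n)
      = n ln(n) − n ln n + n ln 12 − n + O(ln n)
      = n ln 12 − n + O(ln n)
      = n (ln 12 − 1) + O(ln n).
Numerically ln(12) − 1 ≈ 1.4849.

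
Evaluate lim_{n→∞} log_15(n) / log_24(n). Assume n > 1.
lim = ln(24) / ln(15) = log_15(24)

Change of base: log_15(n) = ln n / ln 15 and log_24(n) = ln n / ln 24. The ratio is (ln n / ln 15) · (ln 24 / ln n) = ln 24 / ln 15, a constant independent of n. So the limit is ln 24 / ln 15 = log_15(24).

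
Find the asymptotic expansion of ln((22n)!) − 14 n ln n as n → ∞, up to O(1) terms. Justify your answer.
ln((22n)!) − 14 n ln n = 8 n ln n + 22(ln 22 − 1) n + (1/2) ln(2π·22n) + O(1/n)

Stirling: ln((22n)!) = 22n ln(22n) − 22n + (1/2) ln(2π·22n) + O(1/n).
Expand 22n ln(22n) = 22n (ln n + ln 22) = 22n ln n + 22n ln 22.
Subtract 14n ln n: leading term is (22 − 14) n ln n = 8 n ln n. The next term is 22n ln 22 − 22n = 22(ln 22 − 1) n. Then the (1/2) ln(2π·22n) correction.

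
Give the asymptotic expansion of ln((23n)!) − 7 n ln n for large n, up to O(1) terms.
ln((23n)!) − 7 n ln n = 16 n ln n + 23(ln 23 − 1) n + (1/2) ln(2π·23n) + O(1/n)

Stirling: ln((23n)!) = 23n ln(23n) − 23n + (1/2) ln(2π·23n) + O(1/n).
Expand 23n ln(23n) = 23n (ln n + ln 23) = 23n ln n + 23n ln 23.
Subtract 7n ln n: leading term is (23 − 7) n ln n = 16 n ln n. The next term is 23n ln 23 − 23n = 23(ln 23 − 1) n. Then the (1/2) ln(2π·23n) correction.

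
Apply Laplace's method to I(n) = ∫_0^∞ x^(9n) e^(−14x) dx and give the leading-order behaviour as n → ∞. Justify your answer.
I(n) ~ (sqrt(2π·9n) / 14) · (9n/(14e))^(9n)

Write the integrand as exp(9n ln x − 14x) and set f(x) = 9n ln x − 14x. Then f'(x) = 9n/x − 14 = 0 at x* = 9n/14, and f''(x*) = −9n/x*^2 = −14^2/(9n). Laplace's method (interior maximum) gives
  I(n) ~ e^(f(x*)) · sqrt(2π / |f''(x*)|)
        = exp(9n ln(9n/14) − 9n) · sqrt(2π · 9n / 14^2)
        = (9n/14)^(9n) e^(−9n) · sqrt(2π·9n) / 14
        = (sqrt(2π·9n) / 14) · (9n/(14e))^(9n).
This matches Γ(9n+1)/14^(9n+1) with Stirling applied to Γ.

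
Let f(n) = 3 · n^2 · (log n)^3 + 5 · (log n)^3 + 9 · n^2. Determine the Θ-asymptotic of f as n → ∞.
f(n) ∈ Θ(n^2 · (log n)^3)

Compare the terms by growth order. For large n, n^a · (log n)^b dominates n^a' · (log n)^b' iff a > a', or (a = a' and b > b'). Ranking the 3 terms shows the dominant one is 3 · n^2 · (log n)^3. Hence f(n) ∈ Θ(n^2 · (log n)^3).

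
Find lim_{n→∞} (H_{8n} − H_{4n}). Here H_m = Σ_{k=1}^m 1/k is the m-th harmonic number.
lim = ln(8/4) = ln 2

Euler-Maclaurin gives H_m = ln m + γ + 1/(2m) + O(1/m^2). The γ and O(1/m) terms cancel in the difference:
  H_{8n} − H_{4n} = ln(8n) − ln(4n) + O(1/n) = ln(8/4) + O(1/n).
Hence the limit is ln(8/4) = ln 2.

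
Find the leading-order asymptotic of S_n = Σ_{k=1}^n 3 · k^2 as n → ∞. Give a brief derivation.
S_n ~ n^3

By integral comparison (Euler-Maclaurin), Σ_{k=1}^n 3 · k^2 = 3 · ∫_0^n x^2 dx + O(n^2) = 3 · n^3/3 = n^3 + O(n^2). (Equivalently, Faulhaber's formula gives the same leading term.)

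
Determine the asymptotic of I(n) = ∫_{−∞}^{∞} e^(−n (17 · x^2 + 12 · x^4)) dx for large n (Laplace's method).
I(n) ~ sqrt(π/(17n))

φ(x) = 17 · x^2 + 12 · x^4 has its unique global minimum at x* = 0 (since φ'(x) = 34x + 48x^3 = 0 only at x = 0 for real x with both coefficients positive, and φ → ∞ as |x| → ∞). At x* = 0, φ(0) = 0 and φ''(0) = 34. Laplace's method then gives
  I(n) ~ sqrt(2π / (n · φ''(0))) · e^(−n φ(0)) = sqrt(2π / (34n)) = sqrt(π/(17n)).
The 12 · x^4 term contributes only at subleading order (an O(1/n) relative correction).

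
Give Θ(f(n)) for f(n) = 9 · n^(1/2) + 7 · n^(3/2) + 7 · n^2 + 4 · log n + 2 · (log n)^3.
f(n) ∈ Θ(n^2)

Compare the terms by growth order. For large n, n^a · (log n)^b dominates n^a' · (log n)^b' iff a > a', or (a = a' and b > b'). Ranking the 5 terms shows the dominant one is 7 · n^2. Hence f(n) ∈ Θ(n^2).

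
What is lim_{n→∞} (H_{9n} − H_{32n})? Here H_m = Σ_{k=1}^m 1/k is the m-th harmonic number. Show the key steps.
lim = ln(9/32)

Euler-Maclaurin gives H_m = ln m + γ + 1/(2m) + O(1/m^2). The γ and O(1/m) terms cancel in the difference:
  H_{9n} − H_{32n} = ln(9n) − ln(32n) + O(1/n) = ln(9/32) + O(1/n).
Hence the limit is ln(9/32).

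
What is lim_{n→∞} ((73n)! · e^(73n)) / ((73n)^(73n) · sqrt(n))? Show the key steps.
lim = sqrt(2π·73)

Stirling: (73n)! ~ sqrt(2π·73n) · (73n/e)^(73n). Hence
  (73n)! · e^(73n) / (73n)^(73n) ~ sqrt(2π·73n).
Dividing by sqrt(n): sqrt(2π·73n) / sqrt(n) = sqrt(2π·73) · n^((1−1)/2), so the limit is sqrt(2π·73).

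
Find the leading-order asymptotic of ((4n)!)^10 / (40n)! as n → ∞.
((4n)!)^10/(40n)! ~ ((2π·4n)^(9/2) / sqrt(10)) · 10^(−10·4n)  →  0

Write N = 4n. Stirling: N! ~ sqrt(2π N)(N/e)^N and (10N)! ~ sqrt(2π·10N)·(10N/e)^(10N).
  (N!)^10/(10N)! ~ (2π N)^(10/2) (N/e)^(10N) / [sqrt(2π·10N) (10N/e)^(10N)]
     = (2π N)^(10/2) / sqrt(2π·10N) · (N/(10N))^(10N)
     = (2π N)^((10−1)/2) / sqrt(10) · 10^(−10N).
Since 10^10 > 1, the factor 10^(−10N) decays exponentially, so the ratio → 0. Substituting N = 4n gives the stated form.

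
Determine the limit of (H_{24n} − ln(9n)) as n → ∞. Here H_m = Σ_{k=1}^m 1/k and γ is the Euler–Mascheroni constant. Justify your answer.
lim = ln(8/3) + γ

By Euler-Maclaurin, H_m = ln m + γ + O(1/m). So
  H_{24n} − ln(9n) = ln(24n) + γ − ln(9n) + O(1/n)
                       = ln(24/9) + γ + O(1/n).
Hence the limit is ln(24/9) + γ (= ln(8/3)).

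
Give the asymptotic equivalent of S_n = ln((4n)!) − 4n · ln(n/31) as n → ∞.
S_n ~ 4n · (ln 124 − 1) + O(ln n)

Stirling: ln((4n)!) = 4n ln(4n) − 4n + O(ln n).
  S_n = 4n ln(4n) − 4n − 4n ln(n/31) + O(ln n)
      = 4n ln(4n) − 4n ln n + 4n ln 31 − 4n + O(ln n)
      = 4n ln 4 + 4n ln 31 − 4n + O(ln n)
      = 4n (ln 124 − 1) + O(ln n).
Numerically ln(124) − 1 ≈ 3.8203.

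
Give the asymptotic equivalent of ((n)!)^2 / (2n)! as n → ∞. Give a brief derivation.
((n)!)^2/(2n)! ~ ((2π·n)^(1/2) / sqrt(2)) · 2^(−2·n)  →  0

Write N = n. Stirling: N! ~ sqrt(2π N)(N/e)^N and (2N)! ~ sqrt(2π·2N)·(2N/e)^(2N).
  (N!)^2/(2N)! ~ (2π N)^(2/2) (N/e)^(2N) / [sqrt(2π·2N) (2N/e)^(2N)]
     = (2π N)^(2/2) / sqrt(2π·2N) · (N/(2N))^(2N)
     = (2π N)^((2−1)/2) / sqrt(2) · 2^(−2N).
Since 2^2 > 1, the factor 2^(−2N) decays exponentially, so the ratio → 0. Substituting N = n gives the stated form.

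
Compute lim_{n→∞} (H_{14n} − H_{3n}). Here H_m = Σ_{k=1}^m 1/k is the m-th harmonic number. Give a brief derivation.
lim = ln(14/3)

Euler-Maclaurin gives H_m = ln m + γ + 1/(2m) + O(1/m^2). The γ and O(1/m) terms cancel in the difference:
  H_{14n} − H_{3n} = ln(14n) − ln(3n) + O(1/n) = ln(14/3) + O(1/n).
Hence the limit is ln(14/3).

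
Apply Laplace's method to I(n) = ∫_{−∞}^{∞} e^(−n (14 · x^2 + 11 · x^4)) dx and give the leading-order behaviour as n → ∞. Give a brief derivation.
I(n) ~ sqrt(π/(14n))

φ(x) = 14 · x^2 + 11 · x^4 has its unique global minimum at x* = 0 (since φ'(x) = 28x + 44x^3 = 0 only at x = 0 for real x with both coefficients positive, and φ → ∞ as |x| → ∞). At x* = 0, φ(0) = 0 and φ''(0) = 28. Laplace's method then gives
  I(n) ~ sqrt(2π / (n · φ''(0))) · e^(−n φ(0)) = sqrt(2π / (28n)) = sqrt(π/(14n)).
The 11 · x^4 term contributes only at subleading order (an O(1/n) relative correction).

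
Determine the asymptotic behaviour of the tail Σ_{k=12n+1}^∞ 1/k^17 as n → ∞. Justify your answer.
Σ_{k>12n} 1/k^17 ~ 1/(16 · (12n)^16)

Compare to the integral: ∫_{12n}^∞ x^(−17) dx = [−x^(−16)/16]_{12n}^∞ = 1/((17−1)·(12n)^16). Euler-Maclaurin then gives
  Σ_{k>12n} 1/k^17 = ∫_{12n}^∞ dx/x^17 − 1/(2·(12n)^17) + O(1/(12n)^18).
(Equivalently this is ζ(17) − Σ_{k≤12n} 1/k^17.)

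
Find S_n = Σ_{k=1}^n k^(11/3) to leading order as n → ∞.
S_n ~ (3/14) · n^(14/3)

Integral comparison: Σ_{k=1}^n k^(11/3) = ∫_0^n x^(11/3) dx + O(n^(11/3)). The integral is n^(1 + 11/3) / (1 + 11/3) = n^((11+3)/3) / ((11+3)/3) = (3/14) · n^(14/3).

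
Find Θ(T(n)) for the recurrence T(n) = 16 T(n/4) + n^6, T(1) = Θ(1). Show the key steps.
T(n) = Θ(n^6)

log_4 16 ≈ 2.000. f(n) = n^6 dominates n^(log_4 16) since 6 > 2.000, and the regularity condition a·f(n/b) = 16·(n/4)^6 = (16/4096)·n^6 ≤ c·f(n) holds with c = 16/4096 ≈ 0.00391 < 1. So this is Case 3: T(n) = Θ(f(n)) = Θ(n^6).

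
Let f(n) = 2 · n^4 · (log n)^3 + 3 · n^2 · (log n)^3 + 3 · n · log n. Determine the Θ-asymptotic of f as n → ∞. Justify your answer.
f(n) ∈ Θ(n^4 · (log n)^3)

Compare the terms by growth order. For large n, n^a · (log n)^b dominates n^a' · (log n)^b' iff a > a', or (a = a' and b > b'). Ranking the 3 terms shows the dominant one is 2 · n^4 · (log n)^3. Hence f(n) ∈ Θ(n^4 · (log n)^3).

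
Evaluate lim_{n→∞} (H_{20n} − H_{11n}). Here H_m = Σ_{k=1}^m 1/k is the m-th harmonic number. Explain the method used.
lim = ln(20/11)

Euler-Maclaurin gives H_m = ln m + γ + 1/(2m) + O(1/m^2). The γ and O(1/m) terms cancel in the difference:
  H_{20n} − H_{11n} = ln(20n) − ln(11n) + O(1/n) = ln(20/11) + O(1/n).
Hence the limit is ln(20/11).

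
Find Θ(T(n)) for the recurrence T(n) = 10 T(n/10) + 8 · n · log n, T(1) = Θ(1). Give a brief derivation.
T(n) = Θ(n · (log n)^2)

Here log_10 10 = 1 and f(n) = 8 · n · log n = Θ(n^(log_10 10) · (log n)^1). This is the extended Case 2 of the master theorem (f matches the critical exponent up to log factors), giving T(n) = Θ(n^(log_10 10) · (log n)^(1+1)) = Θ(n · (log n)^2).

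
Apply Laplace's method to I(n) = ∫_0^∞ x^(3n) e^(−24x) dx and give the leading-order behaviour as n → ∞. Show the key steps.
I(n) ~ (sqrt(2π·3n) / 24) · (3n/(24e))^(3n)

Write the integrand as exp(3n ln x − 24x) and set f(x) = 3n ln x − 24x. Then f'(x) = 3n/x − 24 = 0 at x* = 3n/24, and f''(x*) = −3n/x*^2 = −24^2/(3n). Laplace's method (interior maximum) gives
  I(n) ~ e^(f(x*)) · sqrt(2π / |f''(x*)|)
        = exp(3n ln(3n/24) − 3n) · sqrt(2π · 3n / 24^2)
        = (3n/24)^(3n) e^(−3n) · sqrt(2π·3n) / 24
        = (sqrt(2π·3n) / 24) · (3n/(24e))^(3n).
This matches Γ(3n+1)/24^(3n+1) with Stirling applied to Γ.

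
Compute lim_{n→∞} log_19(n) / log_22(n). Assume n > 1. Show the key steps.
lim = ln(22) / ln(19) = log_19(22)

Change of base: log_19(n) = ln n / ln 19 and log_22(n) = ln n / ln 22. The ratio is (ln n / ln 19) · (ln 22 / ln n) = ln 22 / ln 19, a constant independent of n. So the limit is ln 22 / ln 19 = log_19(22).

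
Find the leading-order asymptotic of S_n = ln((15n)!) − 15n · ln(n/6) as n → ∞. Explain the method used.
S_n ~ 15n · (ln 90 − 1) + O(ln n)

Stirling: ln((15n)!) = 15n ln(15n) − 15n + O(ln n).
  S_n = 15n ln(15n) − 15n − 15n ln(n/6) + O(ln n)
      = 15n ln(15n) − 15n ln n + 15n ln 6 − 15n + O(ln n)
      = 15n ln 15 + 15n ln 6 − 15n + O(ln n)
      = 15n (ln 90 − 1) + O(ln n).
Numerically ln(90) − 1 ≈ 3.4998.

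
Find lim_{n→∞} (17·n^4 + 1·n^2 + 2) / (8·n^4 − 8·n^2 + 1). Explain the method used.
lim = 17/8

For large n the leading n^4 terms dominate both numerator and denominator. Dividing top and bottom by n^4, every other term tends to 0, leaving 17/8.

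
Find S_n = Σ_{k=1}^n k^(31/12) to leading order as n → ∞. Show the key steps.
S_n ~ (12/43) · n^(43/12)

Integral comparison: Σ_{k=1}^n k^(31/12) = ∫_0^n x^(31/12) dx + O(n^(31/12)). The integral is n^(1 + 31/12) / (1 + 31/12) = n^((31+12)/12) / ((31+12)/12) = (12/43) · n^(43/12).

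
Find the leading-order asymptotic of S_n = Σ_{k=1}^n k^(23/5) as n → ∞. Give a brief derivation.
S_n ~ (5/28) · n^(28/5)

Integral comparison: Σ_{k=1}^n k^(23/5) = ∫_0^n x^(23/5) dx + O(n^(23/5)). The integral is n^(1 + 23/5) / (1 + 23/5) = n^((23+5)/5) / ((23+5)/5) = (5/28) · n^(28/5).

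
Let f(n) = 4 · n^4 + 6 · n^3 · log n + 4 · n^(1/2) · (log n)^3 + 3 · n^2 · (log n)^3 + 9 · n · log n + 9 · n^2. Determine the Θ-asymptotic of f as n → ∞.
f(n) ∈ Θ(n^4)

Compare the terms by growth order. For large n, n^a · (log n)^b dominates n^a' · (log n)^b' iff a > a', or (a = a' and b > b'). Ranking the 6 terms shows the dominant one is 4 · n^4. Hence f(n) ∈ Θ(n^4).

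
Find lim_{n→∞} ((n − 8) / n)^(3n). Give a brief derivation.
lim = e^(−24)

Rewrite as (1 − 8/n)^(3n). By the standard limit (1 + x/n)^n → e^x, we have (1 − 8/n)^n → e^(−8), and raising to the 3rd power gives e^(−24).
More precisely, ln[(1 − 8/n)^(3n)] = 3n · ln(1 − 8/n) = 3n · (-8/n + O(1/n^2)) = -24 + O(1/n) → -24.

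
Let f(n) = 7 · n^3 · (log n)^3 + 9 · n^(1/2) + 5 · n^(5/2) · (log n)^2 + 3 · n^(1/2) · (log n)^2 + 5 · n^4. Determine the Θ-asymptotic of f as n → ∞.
f(n) ∈ Θ(n^4)

Compare the terms by growth order. For large n, n^a · (log n)^b dominates n^a' · (log n)^b' iff a > a', or (a = a' and b > b'). Ranking the 5 terms shows the dominant one is 5 · n^4. Hence f(n) ∈ Θ(n^4).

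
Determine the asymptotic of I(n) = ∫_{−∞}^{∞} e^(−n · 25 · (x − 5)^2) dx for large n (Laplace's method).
I(n) = sqrt(π/(25n))

Here φ(x) = 25 · (x − 5)^2 has its unique minimum at x* = 5 with φ(x*) = 0 and φ''(x*) = 50. Laplace's method gives
  I(n) ~ e^(−n φ(x*)) · sqrt(2π / (n · φ''(x*))) = sqrt(2π / (50n)) = sqrt(π/(25n)).
This is exact: substituting u = (x − 5)·sqrt(25n) gives I(n) = (1/sqrt(25n)) ∫_{−∞}^{∞} e^(−u^2) du = sqrt(π/(25n)).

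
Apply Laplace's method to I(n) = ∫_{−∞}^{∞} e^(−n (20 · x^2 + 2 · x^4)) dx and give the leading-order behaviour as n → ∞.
I(n) ~ sqrt(π/(20n))

φ(x) = 20 · x^2 + 2 · x^4 has its unique global minimum at x* = 0 (since φ'(x) = 40x + 8x^3 = 0 only at x = 0 for real x with both coefficients positive, and φ → ∞ as |x| → ∞). At x* = 0, φ(0) = 0 and φ''(0) = 40. Laplace's method then gives
  I(n) ~ sqrt(2π / (n · φ''(0))) · e^(−n φ(0)) = sqrt(2π / (40n)) = sqrt(π/(20n)).
The 2 · x^4 term contributes only at subleading order (an O(1/n) relative correction).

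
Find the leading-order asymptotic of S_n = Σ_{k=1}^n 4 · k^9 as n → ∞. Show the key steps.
S_n ~ 2 · n^10 / 5

By integral comparison (Euler-Maclaurin), Σ_{k=1}^n 4 · k^9 = 4 · ∫_0^n x^9 dx + O(n^9) = 4 · n^10/10 = 2 · n^10 / 5 + O(n^9). (Equivalently, Faulhaber's formula gives the same leading term.)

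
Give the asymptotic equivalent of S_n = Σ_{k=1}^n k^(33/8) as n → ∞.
S_n ~ (8/41) · n^(41/8)

Integral comparison: Σ_{k=1}^n k^(33/8) = ∫_0^n x^(33/8) dx + O(n^(33/8)). The integral is n^(1 + 33/8) / (1 + 33/8) = n^((33+8)/8) / ((33+8)/8) = (8/41) · n^(41/8).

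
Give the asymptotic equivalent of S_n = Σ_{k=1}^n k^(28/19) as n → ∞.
S_n ~ (19/47) · n^(47/19)

Integral comparison: Σ_{k=1}^n k^(28/19) = ∫_0^n x^(28/19) dx + O(n^(28/19)). The integral is n^(1 + 28/19) / (1 + 28/19) = n^((28+19)/19) / ((28+19)/19) = (19/47) · n^(47/19).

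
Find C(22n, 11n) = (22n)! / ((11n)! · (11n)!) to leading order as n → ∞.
C(22n, 11n) ~ (4)^(11n) · sqrt(1/(π·11n))

Write N = 11n. Apply Stirling to each factorial:
  (2N)! ~ sqrt(2π·2N) · (2N/e)^(2N),
  N! ~ sqrt(2π N) · (N/e)^N,
  (1N)! ~ sqrt(2π·1N) · (1N/e)^(1N).
The exponential factors combine to (2N)^(2N) / (N^N · (1N)^(1N)) = 2^(2N)/1^(1N) = (2^2/1^1)^N = (4)^N.
The square-root prefactors combine to sqrt(2π·2N) / (sqrt(2π N)·sqrt(2π·1N)) = sqrt(2 / (2π·1·N)) = sqrt(1/(π·11n)).
Substituting N = 11n: C(22n, 11n) ~ (4)^(11n) · sqrt(1/(π·11n)).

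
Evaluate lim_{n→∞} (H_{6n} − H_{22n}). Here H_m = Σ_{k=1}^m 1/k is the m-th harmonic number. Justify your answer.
lim = ln(6/22) = ln(3/11)

Euler-Maclaurin gives H_m = ln m + γ + 1/(2m) + O(1/m^2). The γ and O(1/m) terms cancel in the difference:
  H_{6n} − H_{22n} = ln(6n) − ln(22n) + O(1/n) = ln(6/22) + O(1/n).
Hence the limit is ln(6/22) = ln(3/11).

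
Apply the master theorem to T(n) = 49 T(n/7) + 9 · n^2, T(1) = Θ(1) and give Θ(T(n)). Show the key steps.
T(n) = Θ(n^2 log n)

log_7 49 = 2, and f(n) = 9 · n^2 = Θ(n^(log_7 49)). This is Case 2 of the master theorem: T(n) = Θ(f(n) · log n) = Θ(n^2 log n).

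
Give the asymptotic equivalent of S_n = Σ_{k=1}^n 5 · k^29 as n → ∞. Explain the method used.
S_n ~ n^30 / 6

By integral comparison (Euler-Maclaurin), Σ_{k=1}^n 5 · k^29 = 5 · ∫_0^n x^29 dx + O(n^29) = 5 · n^30/30 = n^30 / 6 + O(n^29). (Equivalently, Faulhaber's formula gives the same leading term.)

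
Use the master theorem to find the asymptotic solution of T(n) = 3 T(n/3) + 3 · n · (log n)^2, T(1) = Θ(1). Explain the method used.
T(n) = Θ(n · (log n)^3)

Here log_3 3 = 1 and f(n) = 3 · n · (log n)^2 = Θ(n^(log_3 3) · (log n)^2). This is the extended Case 2 of the master theorem (f matches the critical exponent up to log factors), giving T(n) = Θ(n^(log_3 3) · (log n)^(2+1)) = Θ(n · (log n)^3).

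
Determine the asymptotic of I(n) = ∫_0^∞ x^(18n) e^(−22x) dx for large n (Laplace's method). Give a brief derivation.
I(n) ~ (sqrt(2π·18n) / 22) · (18n/(22e))^(18n)

Write the integrand as exp(18n ln x − 22x) and set f(x) = 18n ln x − 22x. Then f'(x) = 18n/x − 22 = 0 at x* = 18n/22, and f''(x*) = −18n/x*^2 = −22^2/(18n). Laplace's method (interior maximum) gives
  I(n) ~ e^(f(x*)) · sqrt(2π / |f''(x*)|)
        = exp(18n ln(18n/22) − 18n) · sqrt(2π · 18n / 22^2)
        = (18n/22)^(18n) e^(−18n) · sqrt(2π·18n) / 22
        = (sqrt(2π·18n) / 22) · (18n/(22e))^(18n).
This matches Γ(18n+1)/22^(18n+1) with Stirling applied to Γ.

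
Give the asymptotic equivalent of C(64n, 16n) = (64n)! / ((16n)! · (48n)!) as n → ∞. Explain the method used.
C(64n, 16n) ~ (256/27)^(16n) · sqrt(2/(3π·16n))

Write N = 16n. Apply Stirling to each factorial:
  (4N)! ~ sqrt(2π·4N) · (4N/e)^(4N),
  N! ~ sqrt(2π N) · (N/e)^N,
  (3N)! ~ sqrt(2π·3N) · (3N/e)^(3N).
The exponential factors combine to (4N)^(4N) / (N^N · (3N)^(3N)) = 4^(4N)/3^(3N) = (4^4/3^3)^N = (256/27)^N.
The square-root prefactors combine to sqrt(2π·4N) / (sqrt(2π N)·sqrt(2π·3N)) = sqrt(4 / (2π·3·N)) = sqrt(2/(3π·16n)).
Substituting N = 16n: C(64n, 16n) ~ (256/27)^(16n) · sqrt(2/(3π·16n)).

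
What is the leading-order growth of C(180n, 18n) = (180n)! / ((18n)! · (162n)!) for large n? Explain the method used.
C(180n, 18n) ~ (10000000000/387420489)^(18n) · sqrt(5/(9π·18n))

Write N = 18n. Apply Stirling to each factorial:
  (10N)! ~ sqrt(2π·10N) · (10N/e)^(10N),
  N! ~ sqrt(2π N) · (N/e)^N,
  (9N)! ~ sqrt(2π·9N) · (9N/e)^(9N).
The exponential factors combine to (10N)^(10N) / (N^N · (9N)^(9N)) = 10^(10N)/9^(9N) = (10^10/9^9)^N = (10000000000/387420489)^N.
The square-root prefactors combine to sqrt(2π·10N) / (sqrt(2π N)·sqrt(2π·9N)) = sqrt(10 / (2π·9·N)) = sqrt(5/(9π·18n)).
Substituting N = 18n: C(180n, 18n) ~ (10000000000/387420489)^(18n) · sqrt(5/(9π·18n)).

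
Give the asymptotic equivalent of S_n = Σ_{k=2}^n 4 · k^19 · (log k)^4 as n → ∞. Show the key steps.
S_n ~ n^20 · (log n)^4 / 5

By integral comparison, S_n = ∫_1^n 4 · x^19 · (log x)^4 dx + O(n^19 · (log n)^4). For the integral, the leading term of ∫_1^n x^19 (log x)^4 dx is n^20/20 · (log n)^4 (by repeated integration by parts; each step lowers the log-exponent and produces a relatively O(1/log n) correction). Hence S_n ~ n^20 · (log n)^4 / 5.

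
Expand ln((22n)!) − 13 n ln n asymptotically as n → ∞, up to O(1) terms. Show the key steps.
ln((22n)!) − 13 n ln n = 9 n ln n + 22(ln 22 − 1) n + (1/2) ln(2π·22n) + O(1/n)

Stirling: ln((22n)!) = 22n ln(22n) − 22n + (1/2) ln(2π·22n) + O(1/n).
Expand 22n ln(22n) = 22n (ln n + ln 22) = 22n ln n + 22n ln 22.
Subtract 13n ln n: leading term is (22 − 13) n ln n = 9 n ln n. The next term is 22n ln 22 − 22n = 22(ln 22 − 1) n. Then the (1/2) ln(2π·22n) correction.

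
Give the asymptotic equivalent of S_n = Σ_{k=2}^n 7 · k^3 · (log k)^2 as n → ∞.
S_n ~ 7 · n^4 · (log n)^2 / 4

By integral comparison, S_n = ∫_1^n 7 · x^3 · (log x)^2 dx + O(n^3 · (log n)^2). For the integral, the leading term of ∫_1^n x^3 (log x)^2 dx is n^4/4 · (log n)^2 (by repeated integration by parts; each step lowers the log-exponent and produces a relatively O(1/log n) correction). Hence S_n ~ 7 · n^4 · (log n)^2 / 4.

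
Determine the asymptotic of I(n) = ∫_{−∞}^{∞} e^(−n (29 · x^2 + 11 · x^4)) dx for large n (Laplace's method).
I(n) ~ sqrt(π/(29n))

φ(x) = 29 · x^2 + 11 · x^4 has its unique global minimum at x* = 0 (since φ'(x) = 58x + 44x^3 = 0 only at x = 0 for real x with both coefficients positive, and φ → ∞ as |x| → ∞). At x* = 0, φ(0) = 0 and φ''(0) = 58. Laplace's method then gives
  I(n) ~ sqrt(2π / (n · φ''(0))) · e^(−n φ(0)) = sqrt(2π / (58n)) = sqrt(π/(29n)).
The 11 · x^4 term contributes only at subleading order (an O(1/n) relative correction).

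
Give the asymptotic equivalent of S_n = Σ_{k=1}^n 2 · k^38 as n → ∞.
S_n ~ 2 · n^39 / 39

By integral comparison (Euler-Maclaurin), Σ_{k=1}^n 2 · k^38 = 2 · ∫_0^n x^38 dx + O(n^38) = 2 · n^39/39 + O(n^38). (Equivalently, Faulhaber's formula gives the same leading term.)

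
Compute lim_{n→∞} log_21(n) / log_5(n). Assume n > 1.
lim = ln(5) / ln(21) = log_21(5)

Change of base: log_21(n) = ln n / ln 21 and log_5(n) = ln n / ln 5. The ratio is (ln n / ln 21) · (ln 5 / ln n) = ln 5 / ln 21, a constant independent of n. So the limit is ln 5 / ln 21 = log_21(5).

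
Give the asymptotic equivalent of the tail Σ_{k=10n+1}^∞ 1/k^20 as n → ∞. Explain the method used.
Σ_{k>10n} 1/k^20 ~ 1/(19 · (10n)^19)

Compare to the integral: ∫_{10n}^∞ x^(−20) dx = [−x^(−19)/19]_{10n}^∞ = 1/((20−1)·(10n)^19). Euler-Maclaurin then gives
  Σ_{k>10n} 1/k^20 = ∫_{10n}^∞ dx/x^20 − 1/(2·(10n)^20) + O(1/(10n)^21).
(Equivalently this is ζ(20) − Σ_{k≤10n} 1/k^20.)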